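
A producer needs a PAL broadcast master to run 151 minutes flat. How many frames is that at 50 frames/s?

453000 frames

151 min = 9060 s.
Frames = 9060 × 50 = 453000.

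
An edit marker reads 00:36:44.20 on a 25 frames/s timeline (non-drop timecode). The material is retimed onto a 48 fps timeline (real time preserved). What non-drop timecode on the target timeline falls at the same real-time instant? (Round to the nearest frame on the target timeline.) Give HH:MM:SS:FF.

00:36:44:38

Source frame index: (0×3600 + 36×60 + 44) × 25 + 20 = 55120.
Real time: 55120 / (25) = 11024/5 s.
Target frame: (11024/5) × (48) = 529152/5 ≈ 105830.400 → 105830.
At 48 labels/s: frame 105830 → 00:36:44:38.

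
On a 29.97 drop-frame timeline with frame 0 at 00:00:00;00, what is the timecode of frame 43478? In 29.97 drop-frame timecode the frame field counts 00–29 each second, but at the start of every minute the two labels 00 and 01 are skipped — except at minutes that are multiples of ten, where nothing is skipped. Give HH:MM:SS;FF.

Each 10-minute DF block holds 10 × 60 × 30 − 9 × 2 = 17982 frames. 43478 ÷ 17982 → 2 full blocks, remainder 7514.
Within the partial block the first minute is 1800 frames and each further minute 1798, so 4 further minute boundaries passed. Total skipped labels = 18 × 2 + 2 × 4 = 44.
Non-drop label index = 43478 + 44 = 43522; at 30 labels/s that is 00:24:10:22, i.e. DF 00:24:10;22.

00:24:10;22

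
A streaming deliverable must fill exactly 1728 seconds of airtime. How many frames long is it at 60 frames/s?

Frames = 1728 × 60 = 103680.

103680 frames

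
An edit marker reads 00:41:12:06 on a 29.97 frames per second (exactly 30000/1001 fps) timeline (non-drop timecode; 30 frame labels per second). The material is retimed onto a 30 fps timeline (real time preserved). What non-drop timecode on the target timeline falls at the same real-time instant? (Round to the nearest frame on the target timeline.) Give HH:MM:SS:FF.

Source frame index: (0×3600 + 41×60 + 12) × 30 + 6 = 74166.
Real time: 74166 / (30000/1001) = 12373361/5000 s.
Target frame: (12373361/5000) × (30) = 37120083/500 ≈ 74240.166 → 74240.
At 30 labels/s: frame 74240 → 00:41:14:20.

00:41:14:20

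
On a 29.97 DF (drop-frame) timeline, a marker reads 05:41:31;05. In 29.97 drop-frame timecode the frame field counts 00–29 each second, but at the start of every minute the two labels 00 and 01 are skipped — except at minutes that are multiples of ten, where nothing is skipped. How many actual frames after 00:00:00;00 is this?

614121

As if non-drop at 30 labels/s: (5 × 3600 + 41 × 60 + 31) × 30 + 5 = 614735.
Minute boundaries passed: 341; those not divisible by 10: 341 − 34 = 307; dropped labels = 2 × 307 = 614.
Actual frame index = 614735 − 614 = 614121.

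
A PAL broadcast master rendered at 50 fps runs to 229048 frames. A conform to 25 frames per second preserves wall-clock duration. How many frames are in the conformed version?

114524 frames

Frames at target rate = 229048 × (25) / (50) = 114524.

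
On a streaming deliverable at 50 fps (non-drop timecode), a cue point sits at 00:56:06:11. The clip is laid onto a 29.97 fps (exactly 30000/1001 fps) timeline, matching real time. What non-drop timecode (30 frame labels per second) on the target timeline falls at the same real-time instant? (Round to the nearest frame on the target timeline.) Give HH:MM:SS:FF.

00:56:02:26

Source frame index: (0×3600 + 56×60 + 6) × 50 + 11 = 168311.
Real time: 168311 / (50) = 168311/50 s.
Target frame: (168311/50) × (30000/1001) = 706200/7 ≈ 100885.714 → 100886.
At 30 labels/s: frame 100886 → 00:56:02:26.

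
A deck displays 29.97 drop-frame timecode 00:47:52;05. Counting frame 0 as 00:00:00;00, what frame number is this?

86079

Complete 10-minute blocks: 4, each 17982 frames → 71928.
Remaining 7 whole minutes in the current block: 1800 + 6 × 1798 = 12588 frames.
Within the current minute: 52 × 30 + 5 − 2 = 1563 (labels ;00/;01 skipped at this minute). Total = 71928 + 12588 + 1563 = 86079.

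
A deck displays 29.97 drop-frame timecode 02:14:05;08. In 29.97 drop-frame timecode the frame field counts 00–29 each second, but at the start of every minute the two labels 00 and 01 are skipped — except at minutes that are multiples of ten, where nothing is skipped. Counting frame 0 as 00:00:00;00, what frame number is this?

Complete 10-minute blocks: 13, each 17982 frames → 233766.
Remaining 4 whole minutes in the current block: 1800 + 3 × 1798 = 7194 frames.
Within the current minute: 5 × 30 + 8 − 2 = 156 (labels ;00/;01 skipped at this minute). Total = 233766 + 7194 + 156 = 241116.

241116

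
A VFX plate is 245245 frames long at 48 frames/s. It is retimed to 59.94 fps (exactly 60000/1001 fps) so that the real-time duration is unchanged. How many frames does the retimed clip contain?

306250 frames

Target frames = source frames × (target rate / source rate) = 245245 × (60000/1001)/(48) = 245245 × 1250/1001 = 306250.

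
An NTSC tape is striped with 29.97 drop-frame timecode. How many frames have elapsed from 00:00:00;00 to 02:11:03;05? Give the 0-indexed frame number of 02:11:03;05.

As if non-drop at 30 labels/s: (2 × 3600 + 11 × 60 + 3) × 30 + 5 = 235895.
Minute boundaries passed: 131; those not divisible by 10: 131 − 13 = 118; dropped labels = 2 × 118 = 236.
Actual frame index = 235895 − 236 = 235659.

235659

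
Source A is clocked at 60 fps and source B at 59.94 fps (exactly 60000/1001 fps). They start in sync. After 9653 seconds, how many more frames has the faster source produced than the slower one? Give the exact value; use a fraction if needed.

A emits 60 × 9653 = 579180 frames; B emits 60000/1001 × 9653 = 82740000/143.
Difference = 82740/143 frames (≈ 578.6014); B is behind A.

82740/143 frames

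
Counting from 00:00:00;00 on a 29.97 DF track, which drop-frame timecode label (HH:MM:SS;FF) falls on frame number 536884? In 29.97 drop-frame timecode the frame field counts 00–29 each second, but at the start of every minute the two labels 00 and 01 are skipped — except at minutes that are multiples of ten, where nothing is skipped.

04:58:34;02

Ten DF minutes hold 17982 frames, so frame 536884 lies in block 29 (frames 521478–539459) with 15406 frames into that block.
The block's first minute is 1800 frames and the rest 1798 each; 15406 frames reaches minute 8, so 29 × 18 + 8 × 2 = 538 labels have been skipped so far.
Adding those back, label number 536884 + 538 = 537422 at 30 labels/s is 17914 s + 2 f = 4 h 58 min 34 s frame 2, i.e. 04:58:34;02.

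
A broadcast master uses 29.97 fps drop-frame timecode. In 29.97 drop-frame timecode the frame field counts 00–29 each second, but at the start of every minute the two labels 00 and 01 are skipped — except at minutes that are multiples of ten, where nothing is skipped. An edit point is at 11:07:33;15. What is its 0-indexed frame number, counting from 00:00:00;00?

Complete 10-minute blocks: 66, each 17982 frames → 1186812.
Remaining 7 whole minutes in the current block: 1800 + 6 × 1798 = 12588 frames.
Within the current minute: 33 × 30 + 15 − 2 = 1003 (labels ;00/;01 skipped at this minute). Total = 1186812 + 12588 + 1003 = 1200403.

1200403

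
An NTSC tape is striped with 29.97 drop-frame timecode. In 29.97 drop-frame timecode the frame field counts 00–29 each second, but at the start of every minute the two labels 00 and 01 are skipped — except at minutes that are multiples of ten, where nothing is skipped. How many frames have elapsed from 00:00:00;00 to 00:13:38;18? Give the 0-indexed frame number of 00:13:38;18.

24534

Complete 10-minute blocks: 1, each 17982 frames → 17982.
Remaining 3 whole minutes in the current block: 1800 + 2 × 1798 = 5396 frames.
Within the current minute: 38 × 30 + 18 − 2 = 1156 (labels ;00/;01 skipped at this minute). Total = 17982 + 5396 + 1156 = 24534.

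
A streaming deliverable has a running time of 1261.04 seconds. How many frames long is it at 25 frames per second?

31526 frames

Frames = 1261.04 × 25 = 31526.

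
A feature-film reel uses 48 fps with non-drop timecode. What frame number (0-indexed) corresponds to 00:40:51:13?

117661

Total seconds to the label: (0 × 3600 + 40 × 60 + 51) = 2451.
Frame index = 2451 × 48 + 13 = 117661.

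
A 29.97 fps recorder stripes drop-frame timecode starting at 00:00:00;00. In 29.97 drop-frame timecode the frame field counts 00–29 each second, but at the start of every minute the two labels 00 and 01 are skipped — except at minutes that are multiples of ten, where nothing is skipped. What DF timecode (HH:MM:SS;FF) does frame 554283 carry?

05:08:14;19

Each 10-minute DF block holds 10 × 60 × 30 − 9 × 2 = 17982 frames. 554283 ÷ 17982 → 30 full blocks, remainder 14823.
Within the partial block the first minute is 1800 frames and each further minute 1798, so 8 further minute boundaries passed. Total skipped labels = 18 × 30 + 2 × 8 = 556.
Non-drop label index = 554283 + 556 = 554839; at 30 labels/s that is 05:08:14:19, i.e. DF 05:08:14;19.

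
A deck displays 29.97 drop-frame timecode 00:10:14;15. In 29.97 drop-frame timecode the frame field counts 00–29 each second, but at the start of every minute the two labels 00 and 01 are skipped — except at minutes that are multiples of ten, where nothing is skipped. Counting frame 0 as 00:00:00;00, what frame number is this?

18417

Complete 10-minute blocks: 1, each 17982 frames → 17982.
Remaining 0 whole minutes in the current block: 0 frames.
Within the current minute: 14 × 30 + 15 = 435. Total = 17982 + 0 + 435 = 18417.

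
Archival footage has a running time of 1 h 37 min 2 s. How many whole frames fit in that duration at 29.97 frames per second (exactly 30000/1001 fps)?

1 h 37 min 2 s = 5822 s.
Frames = 5822 × 30000/1001 = 174660000/1001 ≈ 174485.5145.
Complete frames: 174485.

174485 frames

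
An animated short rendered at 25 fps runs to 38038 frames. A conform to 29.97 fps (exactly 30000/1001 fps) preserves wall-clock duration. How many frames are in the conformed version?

45600 frames

Target frames = source frames × (target rate / source rate) = 38038 × (30000/1001)/(25) = 38038 × 1200/1001 = 45600.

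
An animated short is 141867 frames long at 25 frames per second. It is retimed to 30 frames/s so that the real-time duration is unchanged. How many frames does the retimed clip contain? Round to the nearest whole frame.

Frames at target rate = 141867 × (30) / (25) = 851202/5 ≈ 170240.400.
Nearest whole frame: 170240.

170240 frames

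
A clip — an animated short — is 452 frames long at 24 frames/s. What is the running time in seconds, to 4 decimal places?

18.8333 seconds

Running time = 452 × 1/24 = 113/6 s ≈ 18.8333 s.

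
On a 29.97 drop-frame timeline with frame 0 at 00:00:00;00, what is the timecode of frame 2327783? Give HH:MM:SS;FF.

Ten DF minutes hold 17982 frames, so frame 2327783 lies in block 129 (frames 2319678–2337659) with 8105 frames into that block.
The block's first minute is 1800 frames and the rest 1798 each; 8105 frames reaches minute 4, so 129 × 18 + 4 × 2 = 2330 labels have been skipped so far.
Adding those back, label number 2327783 + 2330 = 2330113 at 30 labels/s is 77670 s + 13 f = 21 h 34 min 30 s frame 13, i.e. 21:34:30;13.

21:34:30;13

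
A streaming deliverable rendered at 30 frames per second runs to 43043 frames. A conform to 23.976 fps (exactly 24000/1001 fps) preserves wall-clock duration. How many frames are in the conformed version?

Target frames = source frames × (target rate / source rate) = 43043 × (24000/1001)/(30) = 43043 × 800/1001 = 34400.

34400 frames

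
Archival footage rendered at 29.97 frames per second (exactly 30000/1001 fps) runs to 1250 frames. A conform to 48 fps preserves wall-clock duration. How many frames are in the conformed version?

Target frames = source frames × (target rate / source rate) = 1250 × (48)/(30000/1001) = 1250 × 1001/625 = 2002.

2002 frames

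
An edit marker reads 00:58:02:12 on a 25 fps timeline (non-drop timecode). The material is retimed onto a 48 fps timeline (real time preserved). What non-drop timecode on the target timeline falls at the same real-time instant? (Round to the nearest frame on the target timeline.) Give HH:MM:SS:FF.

Source frame index: (0×3600 + 58×60 + 2) × 25 + 12 = 87062.
Real time: 87062 / (25) = 87062/25 s.
Target frame: (87062/25) × (48) = 4178976/25 ≈ 167159.040 → 167159.
At 48 labels/s: frame 167159 → 00:58:02:23.

00:58:02:23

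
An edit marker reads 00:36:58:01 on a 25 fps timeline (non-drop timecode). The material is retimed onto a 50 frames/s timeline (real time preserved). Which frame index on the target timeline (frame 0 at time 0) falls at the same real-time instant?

Source frame index: (0×3600 + 36×60 + 58) × 25 + 1 = 55451.
Real time: 55451 / (25) = 55451/25 s.
Target frame: (55451/25) × (50) = 110902.

frame 110902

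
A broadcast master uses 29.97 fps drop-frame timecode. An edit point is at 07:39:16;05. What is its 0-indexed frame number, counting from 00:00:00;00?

As if non-drop at 30 labels/s: (7 × 3600 + 39 × 60 + 16) × 30 + 5 = 826685.
Minute boundaries passed: 459; those not divisible by 10: 459 − 45 = 414; dropped labels = 2 × 414 = 828.
Actual frame index = 826685 − 828 = 825857.

825857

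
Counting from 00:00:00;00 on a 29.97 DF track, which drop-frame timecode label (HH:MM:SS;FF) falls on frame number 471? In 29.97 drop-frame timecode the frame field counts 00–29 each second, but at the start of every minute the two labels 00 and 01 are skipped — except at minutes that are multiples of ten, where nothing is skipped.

Ten DF minutes hold 17982 frames, so frame 471 lies in block 0 (frames 0–17981) with 471 frames into that block.
The block's first minute is 1800 frames and the rest 1798 each; 471 frames reaches minute 0, so 0 × 18 + 0 × 2 = 0 labels have been skipped so far.
Adding those back, label number 471 + 0 = 471 at 30 labels/s is 15 s + 21 f = 0 h 0 min 15 s frame 21, i.e. 00:00:15;21.

00:00:15;21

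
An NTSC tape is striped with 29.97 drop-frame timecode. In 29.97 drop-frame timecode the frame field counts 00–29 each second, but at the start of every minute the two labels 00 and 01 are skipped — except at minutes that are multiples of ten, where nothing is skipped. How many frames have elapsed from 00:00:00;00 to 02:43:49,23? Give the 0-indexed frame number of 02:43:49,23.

294599

As if non-drop at 30 labels/s: (2 × 3600 + 43 × 60 + 49) × 30 + 23 = 294893.
Minute boundaries passed: 163; those not divisible by 10: 163 − 16 = 147; dropped labels = 2 × 147 = 294.
Actual frame index = 294893 − 294 = 294599.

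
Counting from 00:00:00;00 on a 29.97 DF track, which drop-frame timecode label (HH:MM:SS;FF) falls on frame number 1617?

00:00:53;27

Each 10-minute DF block holds 10 × 60 × 30 − 9 × 2 = 17982 frames. 1617 ÷ 17982 → 0 full blocks, remainder 1617.
Within the partial block the first minute is 1800 frames and each further minute 1798, so 0 further minute boundaries passed. Total skipped labels = 18 × 0 + 2 × 0 = 0.
Non-drop label index = 1617 + 0 = 1617; at 30 labels/s that is 00:00:53:27, i.e. DF 00:00:53;27.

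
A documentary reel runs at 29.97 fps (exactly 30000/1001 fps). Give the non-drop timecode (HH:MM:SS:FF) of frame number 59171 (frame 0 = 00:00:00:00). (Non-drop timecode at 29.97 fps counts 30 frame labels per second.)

00:32:52:11

59171 ÷ 30 = 1972 full seconds, remainder 11 frames.
1972 s = 0 h 32 min 52 s.
Timecode: 00:32:52:11.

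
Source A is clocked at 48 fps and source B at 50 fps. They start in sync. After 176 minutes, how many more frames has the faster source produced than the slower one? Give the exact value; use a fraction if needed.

21120 frames

176 min = 10560 s.
A emits 48 × 10560 = 506880 frames; B emits 50 × 10560 = 528000.
Difference = 21120 frames; B is ahead of A.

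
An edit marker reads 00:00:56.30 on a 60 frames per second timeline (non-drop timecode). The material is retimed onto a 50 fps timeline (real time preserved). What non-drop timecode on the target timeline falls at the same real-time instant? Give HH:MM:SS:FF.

Source frame index: (0×3600 + 0×60 + 56) × 60 + 30 = 3390.
Real time: 3390 / (60) = 113/2 s.
Target frame: (113/2) × (50) = 2825.
At 50 labels/s: frame 2825 → 00:00:56:25.

00:00:56:25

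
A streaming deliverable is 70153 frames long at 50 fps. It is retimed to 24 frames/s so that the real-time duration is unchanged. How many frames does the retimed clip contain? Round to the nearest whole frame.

Frames at target rate = 70153 × (24) / (50) = 841836/25 ≈ 33673.440.
Nearest whole frame: 33673.

33673 frames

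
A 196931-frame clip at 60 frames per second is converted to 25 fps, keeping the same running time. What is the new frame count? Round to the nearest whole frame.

Frames at target rate = 196931 × (25) / (60) = 984655/12 ≈ 82054.583.
Nearest whole frame: 82055.

82055 frames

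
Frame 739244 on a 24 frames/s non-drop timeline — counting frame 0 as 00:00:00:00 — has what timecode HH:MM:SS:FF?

739244 ÷ 24 = 30801 full seconds, remainder 20 frames.
30801 s = 8 h 33 min 21 s.
Timecode: 08:33:21:20.

08:33:21:20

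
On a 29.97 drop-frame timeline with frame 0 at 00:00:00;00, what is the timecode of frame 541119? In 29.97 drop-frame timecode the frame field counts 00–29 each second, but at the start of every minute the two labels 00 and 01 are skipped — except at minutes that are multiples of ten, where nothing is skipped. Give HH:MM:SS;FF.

Each 10-minute DF block holds 10 × 60 × 30 − 9 × 2 = 17982 frames. 541119 ÷ 17982 → 30 full blocks, remainder 1659.
Within the partial block the first minute is 1800 frames and each further minute 1798, so 0 further minute boundaries passed. Total skipped labels = 18 × 30 + 2 × 0 = 540.
Non-drop label index = 541119 + 540 = 541659; at 30 labels/s that is 05:00:55:09, i.e. DF 05:00:55;09.

05:00:55;09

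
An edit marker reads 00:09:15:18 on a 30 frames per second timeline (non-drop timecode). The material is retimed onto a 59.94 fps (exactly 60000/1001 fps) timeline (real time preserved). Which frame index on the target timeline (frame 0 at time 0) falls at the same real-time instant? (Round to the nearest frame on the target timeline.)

Source frame index: (0×3600 + 9×60 + 15) × 30 + 18 = 16668.
Real time: 16668 / (30) = 2778/5 s.
Target frame: (2778/5) × (60000/1001) = 33336000/1001 ≈ 33302.697 → 33303.

frame 33303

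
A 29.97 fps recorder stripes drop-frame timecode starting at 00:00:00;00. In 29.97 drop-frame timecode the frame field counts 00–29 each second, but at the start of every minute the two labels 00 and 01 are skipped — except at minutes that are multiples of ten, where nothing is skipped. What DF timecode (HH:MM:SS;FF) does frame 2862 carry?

Each 10-minute DF block holds 10 × 60 × 30 − 9 × 2 = 17982 frames. 2862 ÷ 17982 → 0 full blocks, remainder 2862.
Within the partial block the first minute is 1800 frames and each further minute 1798, so 1 further minute boundary passed. Total skipped labels = 18 × 0 + 2 × 1 = 2.
Non-drop label index = 2862 + 2 = 2864; at 30 labels/s that is 00:01:35:14, i.e. DF 00:01:35;14.

00:01:35;14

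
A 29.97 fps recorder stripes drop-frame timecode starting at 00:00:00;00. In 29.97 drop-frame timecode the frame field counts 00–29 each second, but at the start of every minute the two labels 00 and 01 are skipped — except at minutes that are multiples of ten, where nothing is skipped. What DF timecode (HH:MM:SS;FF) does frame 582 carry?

Each 10-minute DF block holds 10 × 60 × 30 − 9 × 2 = 17982 frames. 582 ÷ 17982 → 0 full blocks, remainder 582.
Within the partial block the first minute is 1800 frames and each further minute 1798, so 0 further minute boundaries passed. Total skipped labels = 18 × 0 + 2 × 0 = 0.
Non-drop label index = 582 + 0 = 582; at 30 labels/s that is 00:00:19:12, i.e. DF 00:00:19;12.

00:00:19;12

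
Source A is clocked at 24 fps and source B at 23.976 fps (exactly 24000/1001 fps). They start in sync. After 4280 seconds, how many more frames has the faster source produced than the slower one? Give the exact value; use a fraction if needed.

A emits 24 × 4280 = 102720 frames; B emits 24000/1001 × 4280 = 102720000/1001.
Difference = 102720/1001 frames (≈ 102.6174); B is behind A.

102720/1001 frames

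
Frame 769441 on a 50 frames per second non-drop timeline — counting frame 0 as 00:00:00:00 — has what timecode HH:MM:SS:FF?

04:16:28:41

769441 ÷ 50 = 15388 full seconds, remainder 41 frames.
15388 s = 4 h 16 min 28 s.
Timecode: 04:16:28:41.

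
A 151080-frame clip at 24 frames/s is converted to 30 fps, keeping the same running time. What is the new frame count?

188850 frames

Frames at target rate = 151080 × (30) / (24) = 188850.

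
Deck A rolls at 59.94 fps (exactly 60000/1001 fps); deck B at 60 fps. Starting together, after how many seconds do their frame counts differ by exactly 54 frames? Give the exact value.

The gap grows by |60 − 60000/1001| = 60/1001 frames per second.
Time for a 54-frame gap: 54 ÷ (60/1001) = 900.9 s.

900.9 seconds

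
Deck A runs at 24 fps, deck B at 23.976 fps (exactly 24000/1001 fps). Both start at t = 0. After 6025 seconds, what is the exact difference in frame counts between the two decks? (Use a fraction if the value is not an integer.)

A emits 24 × 6025 = 144600 frames; B emits 24000/1001 × 6025 = 144600000/1001.
Difference = 144600/1001 frames (≈ 144.4555); B is behind A.

144600/1001 frames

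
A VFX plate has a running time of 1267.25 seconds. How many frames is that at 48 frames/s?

60828 frames

Frames = 1267.25 × 48 = 60828.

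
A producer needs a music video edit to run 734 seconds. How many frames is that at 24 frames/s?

17616 frames

Frames = 734 × 24 = 17616.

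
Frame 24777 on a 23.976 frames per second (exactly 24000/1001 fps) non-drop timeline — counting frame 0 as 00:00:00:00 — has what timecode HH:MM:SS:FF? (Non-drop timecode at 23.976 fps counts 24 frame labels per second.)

00:17:12:09

24777 ÷ 24 = 1032 full seconds, remainder 9 frames.
1032 s = 0 h 17 min 12 s.
Timecode: 00:17:12:09.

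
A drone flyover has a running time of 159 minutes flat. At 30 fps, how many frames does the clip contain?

159 min = 9540 s.
Frames = 9540 × 30 = 286200.

286200 frames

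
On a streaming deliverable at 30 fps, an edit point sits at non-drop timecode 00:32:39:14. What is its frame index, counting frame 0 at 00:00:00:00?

58784

Total seconds to the label: (0 × 3600 + 32 × 60 + 39) = 1959.
Frame index = 1959 × 30 + 14 = 58784.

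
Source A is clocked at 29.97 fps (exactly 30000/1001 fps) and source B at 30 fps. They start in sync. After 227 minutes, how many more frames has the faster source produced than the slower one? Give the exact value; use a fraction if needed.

408600/1001 frames

227 min = 13620 s.
A emits 30000/1001 × 13620 = 408600000/1001 frames; B emits 30 × 13620 = 408600.
Difference = 408600/1001 frames (≈ 408.1918); B is ahead of A.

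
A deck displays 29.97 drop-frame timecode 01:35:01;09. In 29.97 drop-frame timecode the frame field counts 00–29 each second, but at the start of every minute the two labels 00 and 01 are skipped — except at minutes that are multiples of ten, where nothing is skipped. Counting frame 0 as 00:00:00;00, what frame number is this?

170867

As if non-drop at 30 labels/s: (1 × 3600 + 35 × 60 + 1) × 30 + 9 = 171039.
Minute boundaries passed: 95; those not divisible by 10: 95 − 9 = 86; dropped labels = 2 × 86 = 172.
Actual frame index = 171039 − 172 = 170867.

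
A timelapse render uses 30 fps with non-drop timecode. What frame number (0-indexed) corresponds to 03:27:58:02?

Total seconds to the label: (3 × 3600 + 27 × 60 + 58) = 12478.
Frame index = 12478 × 30 + 2 = 374342.

374342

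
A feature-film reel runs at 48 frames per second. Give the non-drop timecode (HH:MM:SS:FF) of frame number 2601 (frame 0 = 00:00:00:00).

00:00:54:09

2601 ÷ 48 = 54 full seconds, remainder 9 frames.
54 s = 0 h 0 min 54 s.
Timecode: 00:00:54:09.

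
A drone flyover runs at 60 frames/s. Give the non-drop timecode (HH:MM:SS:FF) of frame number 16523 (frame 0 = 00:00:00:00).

16523 ÷ 60 = 275 full seconds, remainder 23 frames.
275 s = 0 h 4 min 35 s.
Timecode: 00:04:35:23.

00:04:35:23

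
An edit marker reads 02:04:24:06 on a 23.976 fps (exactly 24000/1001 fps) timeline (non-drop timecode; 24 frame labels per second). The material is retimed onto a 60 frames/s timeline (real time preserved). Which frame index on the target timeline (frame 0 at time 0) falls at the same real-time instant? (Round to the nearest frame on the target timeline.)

Source frame index: (2×3600 + 4×60 + 24) × 24 + 6 = 179142.
Real time: 179142 / (24000/1001) = 29886857/4000 s.
Target frame: (29886857/4000) × (60) = 89660571/200 ≈ 448302.855 → 448303.

frame 448303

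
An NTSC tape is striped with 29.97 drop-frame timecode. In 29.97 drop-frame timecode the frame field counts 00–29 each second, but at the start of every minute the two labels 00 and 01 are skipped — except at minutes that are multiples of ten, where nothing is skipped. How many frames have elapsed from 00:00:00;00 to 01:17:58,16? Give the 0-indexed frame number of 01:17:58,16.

140216

Complete 10-minute blocks: 7, each 17982 frames → 125874.
Remaining 7 whole minutes in the current block: 1800 + 6 × 1798 = 12588 frames.
Within the current minute: 58 × 30 + 16 − 2 = 1754 (labels ;00/;01 skipped at this minute). Total = 125874 + 12588 + 1754 = 140216.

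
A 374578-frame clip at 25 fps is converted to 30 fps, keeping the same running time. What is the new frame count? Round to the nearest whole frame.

Frames at target rate = 374578 × (30) / (25) = 2247468/5 ≈ 449493.600.
Nearest whole frame: 449494.

449494 frames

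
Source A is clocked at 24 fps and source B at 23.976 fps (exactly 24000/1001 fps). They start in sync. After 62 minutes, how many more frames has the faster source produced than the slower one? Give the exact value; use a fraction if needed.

62 min = 3720 s.
A emits 24 × 3720 = 89280 frames; B emits 24000/1001 × 3720 = 89280000/1001.
Difference = 89280/1001 frames (≈ 89.1908); B is behind A.

89280/1001 frames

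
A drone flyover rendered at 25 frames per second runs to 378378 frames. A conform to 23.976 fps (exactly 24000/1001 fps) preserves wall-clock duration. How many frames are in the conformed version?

362880 frames

Target frames = source frames × (target rate / source rate) = 378378 × (24000/1001)/(25) = 378378 × 960/1001 = 362880.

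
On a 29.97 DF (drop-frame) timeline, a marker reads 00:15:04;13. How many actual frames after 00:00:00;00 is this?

Complete 10-minute blocks: 1, each 17982 frames → 17982.
Remaining 5 whole minutes in the current block: 1800 + 4 × 1798 = 8992 frames.
Within the current minute: 4 × 30 + 13 − 2 = 131 (labels ;00/;01 skipped at this minute). Total = 17982 + 8992 + 131 = 27105.

27105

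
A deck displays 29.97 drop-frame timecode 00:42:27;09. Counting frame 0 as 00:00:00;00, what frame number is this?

Complete 10-minute blocks: 4, each 17982 frames → 71928.
Remaining 2 whole minutes in the current block: 1800 + 1 × 1798 = 3598 frames.
Within the current minute: 27 × 30 + 9 − 2 = 817 (labels ;00/;01 skipped at this minute). Total = 71928 + 3598 + 817 = 76343.

76343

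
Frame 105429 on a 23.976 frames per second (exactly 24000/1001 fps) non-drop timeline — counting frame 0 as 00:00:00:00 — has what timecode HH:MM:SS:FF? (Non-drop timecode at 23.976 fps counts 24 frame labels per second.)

105429 ÷ 24 = 4392 full seconds, remainder 21 frames.
4392 s = 1 h 13 min 12 s.
Timecode: 01:13:12:21.

01:13:12:21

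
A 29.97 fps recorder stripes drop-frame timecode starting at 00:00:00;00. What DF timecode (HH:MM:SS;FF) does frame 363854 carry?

03:22:20;18

Each 10-minute DF block holds 10 × 60 × 30 − 9 × 2 = 17982 frames. 363854 ÷ 17982 → 20 full blocks, remainder 4214.
Within the partial block the first minute is 1800 frames and each further minute 1798, so 2 further minute boundaries passed. Total skipped labels = 18 × 20 + 2 × 2 = 364.
Non-drop label index = 363854 + 364 = 364218; at 30 labels/s that is 03:22:20:18, i.e. DF 03:22:20;18.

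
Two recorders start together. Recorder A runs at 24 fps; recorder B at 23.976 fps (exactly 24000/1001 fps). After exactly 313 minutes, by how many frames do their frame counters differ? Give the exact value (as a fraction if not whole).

313 min = 18780 s.
A emits 24 × 18780 = 450720 frames; B emits 24000/1001 × 18780 = 450720000/1001.
Difference = 450720/1001 frames (≈ 450.2697); B is behind A.

450720/1001 frames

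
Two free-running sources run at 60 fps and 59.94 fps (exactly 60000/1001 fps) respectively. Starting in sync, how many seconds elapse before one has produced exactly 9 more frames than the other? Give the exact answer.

150.15 seconds

The gap grows by |60000/1001 − 60| = 60/1001 frames per second.
Time for a 9-frame gap: 9 ÷ (60/1001) = 150.15 s.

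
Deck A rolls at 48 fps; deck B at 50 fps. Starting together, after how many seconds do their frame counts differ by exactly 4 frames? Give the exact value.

2 seconds

The gap grows by |50 − 48| = 2 frames per second.
Time for a 4-frame gap: 4 ÷ (2) = 2 s.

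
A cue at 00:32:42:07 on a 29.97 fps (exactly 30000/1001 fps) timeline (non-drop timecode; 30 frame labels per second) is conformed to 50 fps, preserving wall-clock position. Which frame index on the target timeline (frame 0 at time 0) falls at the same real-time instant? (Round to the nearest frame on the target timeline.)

frame 98210

Source frame index: (0×3600 + 32×60 + 42) × 30 + 7 = 58867.
Real time: 58867 / (30000/1001) = 58925867/30000 s.
Target frame: (58925867/30000) × (50) = 58925867/600 ≈ 98209.778 → 98210.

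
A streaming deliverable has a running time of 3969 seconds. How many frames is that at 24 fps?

Frames = 3969 × 24 = 95256.

95256 frames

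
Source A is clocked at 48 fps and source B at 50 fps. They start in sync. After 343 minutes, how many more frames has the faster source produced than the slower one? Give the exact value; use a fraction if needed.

343 min = 20580 s.
A emits 48 × 20580 = 987840 frames; B emits 50 × 20580 = 1029000.
Difference = 41160 frames; B is ahead of A.

41160 frames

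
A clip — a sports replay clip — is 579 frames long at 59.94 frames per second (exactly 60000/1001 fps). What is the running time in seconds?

Running time = 579 / (60000/1001) = 9.65965 s.

9.65965 seconds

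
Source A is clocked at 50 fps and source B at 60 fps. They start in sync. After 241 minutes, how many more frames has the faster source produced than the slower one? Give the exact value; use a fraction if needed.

144600 frames

241 min = 14460 s.
A emits 50 × 14460 = 723000 frames; B emits 60 × 14460 = 867600.
Difference = 144600 frames; B is ahead of A.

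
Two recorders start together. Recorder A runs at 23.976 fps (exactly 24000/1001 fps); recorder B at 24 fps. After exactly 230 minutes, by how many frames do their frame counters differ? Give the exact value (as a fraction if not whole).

230 min = 13800 s.
A emits 24000/1001 × 13800 = 331200000/1001 frames; B emits 24 × 13800 = 331200.
Difference = 331200/1001 frames (≈ 330.8691); B is ahead of A.

331200/1001 frames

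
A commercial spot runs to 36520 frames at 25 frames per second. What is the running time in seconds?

Running time = 36520 / (25) = 1460.8 s.

1460.8 seconds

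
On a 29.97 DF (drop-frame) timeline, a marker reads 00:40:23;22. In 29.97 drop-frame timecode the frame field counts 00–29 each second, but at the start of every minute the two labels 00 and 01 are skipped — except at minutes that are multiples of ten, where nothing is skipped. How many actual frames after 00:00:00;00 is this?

As if non-drop at 30 labels/s: (0 × 3600 + 40 × 60 + 23) × 30 + 22 = 72712.
Minute boundaries passed: 40; those not divisible by 10: 40 − 4 = 36; dropped labels = 2 × 36 = 72.
Actual frame index = 72712 − 72 = 72640.

72640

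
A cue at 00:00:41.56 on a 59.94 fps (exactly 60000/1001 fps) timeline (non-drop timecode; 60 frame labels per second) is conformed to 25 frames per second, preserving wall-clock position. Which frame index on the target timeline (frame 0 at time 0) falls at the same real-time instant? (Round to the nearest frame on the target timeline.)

Source frame index: (0×3600 + 0×60 + 41) × 60 + 56 = 2516.
Real time: 2516 / (60000/1001) = 629629/15000 s.
Target frame: (629629/15000) × (25) = 629629/600 ≈ 1049.382 → 1049.

frame 1049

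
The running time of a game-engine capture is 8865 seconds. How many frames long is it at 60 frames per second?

531900 frames

Frames = 8865 × 60 = 531900.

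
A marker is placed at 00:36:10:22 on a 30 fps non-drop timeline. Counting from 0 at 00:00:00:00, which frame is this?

Total seconds to the label: (0 × 3600 + 36 × 60 + 10) = 2170.
Frame index = 2170 × 30 + 22 = 65122.

frame 65122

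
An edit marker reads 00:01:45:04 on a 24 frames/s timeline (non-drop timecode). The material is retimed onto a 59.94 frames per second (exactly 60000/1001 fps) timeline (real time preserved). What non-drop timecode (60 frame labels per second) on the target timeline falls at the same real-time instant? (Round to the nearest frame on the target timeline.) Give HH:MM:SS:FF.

00:01:45:04

Source frame index: (0×3600 + 1×60 + 45) × 24 + 4 = 2524.
Real time: 2524 / (24) = 631/6 s.
Target frame: (631/6) × (60000/1001) = 6310000/1001 ≈ 6303.696 → 6304.
At 60 labels/s: frame 6304 → 00:01:45:04.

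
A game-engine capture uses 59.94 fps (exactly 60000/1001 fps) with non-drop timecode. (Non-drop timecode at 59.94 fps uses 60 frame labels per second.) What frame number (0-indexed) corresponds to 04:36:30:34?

frame 995434

Total seconds to the label: (4 × 3600 + 36 × 60 + 30) = 16590.
Frame index = 16590 × 60 + 34 = 995434.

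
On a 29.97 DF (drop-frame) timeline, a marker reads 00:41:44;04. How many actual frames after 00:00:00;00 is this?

As if non-drop at 30 labels/s: (0 × 3600 + 41 × 60 + 44) × 30 + 4 = 75124.
Minute boundaries passed: 41; those not divisible by 10: 41 − 4 = 37; dropped labels = 2 × 37 = 74.
Actual frame index = 75124 − 74 = 75050.

75050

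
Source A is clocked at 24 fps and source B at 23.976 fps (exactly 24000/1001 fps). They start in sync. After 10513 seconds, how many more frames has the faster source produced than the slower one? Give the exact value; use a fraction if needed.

252312/1001 frames

A emits 24 × 10513 = 252312 frames; B emits 24000/1001 × 10513 = 252312000/1001.
Difference = 252312/1001 frames (≈ 252.0599); B is behind A.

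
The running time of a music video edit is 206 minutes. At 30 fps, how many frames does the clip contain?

206 min = 12360 s.
Frames = 12360 × 30 = 370800.

370800 frames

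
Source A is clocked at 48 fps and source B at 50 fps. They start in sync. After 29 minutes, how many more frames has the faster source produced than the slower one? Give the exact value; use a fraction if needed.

3480 frames

29 min = 1740 s.
A emits 48 × 1740 = 83520 frames; B emits 50 × 1740 = 87000.
Difference = 3480 frames; B is ahead of A.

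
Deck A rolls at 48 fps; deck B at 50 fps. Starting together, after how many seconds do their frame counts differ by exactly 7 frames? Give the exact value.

3.5 seconds

The gap grows by |50 − 48| = 2 frames per second.
Time for a 7-frame gap: 7 ÷ (2) = 3.5 s.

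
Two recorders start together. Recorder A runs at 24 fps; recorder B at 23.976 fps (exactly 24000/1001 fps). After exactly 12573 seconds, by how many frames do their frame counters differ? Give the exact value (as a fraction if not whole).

A emits 24 × 12573 = 301752 frames; B emits 24000/1001 × 12573 = 27432000/91.
Difference = 27432/91 frames (≈ 301.4505); B is behind A.

27432/91 frames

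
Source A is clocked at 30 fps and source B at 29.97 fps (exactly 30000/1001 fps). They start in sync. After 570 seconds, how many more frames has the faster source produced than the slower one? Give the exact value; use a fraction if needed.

17100/1001 frames

A emits 30 × 570 = 17100 frames; B emits 30000/1001 × 570 = 17100000/1001.
Difference = 17100/1001 frames (≈ 17.0829); B is behind A.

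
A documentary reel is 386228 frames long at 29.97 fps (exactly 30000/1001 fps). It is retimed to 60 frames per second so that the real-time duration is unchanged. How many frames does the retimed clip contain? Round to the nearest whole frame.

773228 frames

Frames at target rate = 386228 × (60) / (30000/1001) = 96653557/125 ≈ 773228.456.
Nearest whole frame: 773228.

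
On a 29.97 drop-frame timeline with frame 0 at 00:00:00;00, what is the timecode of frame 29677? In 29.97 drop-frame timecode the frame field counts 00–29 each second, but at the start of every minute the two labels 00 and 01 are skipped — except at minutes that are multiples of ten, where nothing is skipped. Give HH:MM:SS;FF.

00:16:30;07

Ten DF minutes hold 17982 frames, so frame 29677 lies in block 1 (frames 17982–35963) with 11695 frames into that block.
The block's first minute is 1800 frames and the rest 1798 each; 11695 frames reaches minute 6, so 1 × 18 + 6 × 2 = 30 labels have been skipped so far.
Adding those back, label number 29677 + 30 = 29707 at 30 labels/s is 990 s + 7 f = 0 h 16 min 30 s frame 7, i.e. 00:16:30;07.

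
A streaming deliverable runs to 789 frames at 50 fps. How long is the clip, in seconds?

Running time = 789 / (50) = 15.78 s.

15.78 seconds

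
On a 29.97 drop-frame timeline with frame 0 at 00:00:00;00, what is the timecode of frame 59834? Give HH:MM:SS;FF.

00:33:16;14

Each 10-minute DF block holds 10 × 60 × 30 − 9 × 2 = 17982 frames. 59834 ÷ 17982 → 3 full blocks, remainder 5888.
Within the partial block the first minute is 1800 frames and each further minute 1798, so 3 further minute boundaries passed. Total skipped labels = 18 × 3 + 2 × 3 = 60.
Non-drop label index = 59834 + 60 = 59894; at 30 labels/s that is 00:33:16:14, i.e. DF 00:33:16;14.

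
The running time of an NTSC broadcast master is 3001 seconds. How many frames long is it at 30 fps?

90030 frames

Frames = 3001 × 30 = 90030.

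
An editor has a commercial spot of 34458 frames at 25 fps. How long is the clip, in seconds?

1378.32 seconds

Running time = 34458 / (25) = 1378.32 s.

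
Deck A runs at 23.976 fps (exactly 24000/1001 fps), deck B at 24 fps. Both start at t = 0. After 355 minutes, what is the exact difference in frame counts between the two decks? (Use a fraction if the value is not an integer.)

355 min = 21300 s.
A emits 24000/1001 × 21300 = 511200000/1001 frames; B emits 24 × 21300 = 511200.
Difference = 511200/1001 frames (≈ 510.6893); B is ahead of A.

511200/1001 frames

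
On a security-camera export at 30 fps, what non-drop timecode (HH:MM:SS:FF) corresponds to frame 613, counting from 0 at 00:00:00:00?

00:00:20:13

613 ÷ 30 = 20 full seconds, remainder 13 frames.
20 s = 0 h 0 min 20 s.
Timecode: 00:00:20:13.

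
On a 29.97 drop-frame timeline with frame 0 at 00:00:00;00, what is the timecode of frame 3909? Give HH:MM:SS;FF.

00:02:10;13

Ten DF minutes hold 17982 frames, so frame 3909 lies in block 0 (frames 0–17981) with 3909 frames into that block.
The block's first minute is 1800 frames and the rest 1798 each; 3909 frames reaches minute 2, so 0 × 18 + 2 × 2 = 4 labels have been skipped so far.
Adding those back, label number 3909 + 4 = 3913 at 30 labels/s is 130 s + 13 f = 0 h 2 min 10 s frame 13, i.e. 00:02:10;13.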